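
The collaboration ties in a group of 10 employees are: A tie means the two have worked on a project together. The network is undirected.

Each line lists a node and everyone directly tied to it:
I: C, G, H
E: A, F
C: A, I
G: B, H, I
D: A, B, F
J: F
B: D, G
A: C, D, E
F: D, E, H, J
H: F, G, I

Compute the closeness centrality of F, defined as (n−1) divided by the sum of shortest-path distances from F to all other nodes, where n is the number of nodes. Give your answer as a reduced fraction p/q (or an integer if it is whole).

3/5

Distances from F: A:2, B:2, C:3, D:1, E:1, G:2, H:1, I:2, J:1. Sum = 15.
n = 10, so closeness = 9/15 = 3/5.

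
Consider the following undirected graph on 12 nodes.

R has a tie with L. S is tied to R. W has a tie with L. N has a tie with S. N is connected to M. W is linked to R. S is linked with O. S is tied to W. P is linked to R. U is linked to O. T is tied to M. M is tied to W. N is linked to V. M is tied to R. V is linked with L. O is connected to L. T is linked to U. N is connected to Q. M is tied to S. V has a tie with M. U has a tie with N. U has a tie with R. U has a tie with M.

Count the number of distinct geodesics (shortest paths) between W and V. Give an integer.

2

The shortest distance is 2. The length-2 paths are: W–L–V; W–M–V.
That gives 2 distinct shortest paths.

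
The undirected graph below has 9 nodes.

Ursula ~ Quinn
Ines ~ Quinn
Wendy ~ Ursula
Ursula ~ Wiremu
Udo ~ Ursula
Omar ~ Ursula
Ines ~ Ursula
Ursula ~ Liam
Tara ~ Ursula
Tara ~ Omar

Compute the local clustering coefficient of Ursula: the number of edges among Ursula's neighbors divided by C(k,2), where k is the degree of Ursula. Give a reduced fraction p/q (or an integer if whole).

Ursula's neighbors: Ines, Liam, Omar, Quinn, Tara, Udo, Wendy, and Wiremu (k = 8).
Possible neighbor pairs: C(8,2) = 28. Edges among them: Ines–Quinn, Omar–Tara → e = 2.
Clustering(Ursula) = 2/28 = 1/14.

1/14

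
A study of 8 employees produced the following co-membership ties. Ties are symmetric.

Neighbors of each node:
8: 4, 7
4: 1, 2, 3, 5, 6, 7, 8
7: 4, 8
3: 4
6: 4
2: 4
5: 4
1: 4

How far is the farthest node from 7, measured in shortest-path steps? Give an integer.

2

Distances from 7: 1:2, 2:2, 3:2, 4:1, 5:2, 6:2, 8:1.
The largest is 2 (to 1, 6, 2, 3, and 5), so the eccentricity of 7 is 2.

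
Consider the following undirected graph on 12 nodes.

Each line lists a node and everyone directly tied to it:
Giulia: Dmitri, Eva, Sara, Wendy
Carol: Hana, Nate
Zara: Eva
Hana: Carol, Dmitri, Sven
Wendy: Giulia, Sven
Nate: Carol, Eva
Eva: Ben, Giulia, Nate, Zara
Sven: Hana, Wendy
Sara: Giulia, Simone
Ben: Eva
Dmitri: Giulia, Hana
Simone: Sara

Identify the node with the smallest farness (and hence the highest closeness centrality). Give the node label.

Giulia

Farness (sum of distances to all others) for each node — Ben:31, Carol:29, Dmitri:24, Eva:21, Giulia:19, Hana:27, Nate:26, Sara:27, Simone:37, Sven:29, Wendy:25, Zara:31.
The smallest farness is 19, for Giulia, so Giulia has the highest closeness.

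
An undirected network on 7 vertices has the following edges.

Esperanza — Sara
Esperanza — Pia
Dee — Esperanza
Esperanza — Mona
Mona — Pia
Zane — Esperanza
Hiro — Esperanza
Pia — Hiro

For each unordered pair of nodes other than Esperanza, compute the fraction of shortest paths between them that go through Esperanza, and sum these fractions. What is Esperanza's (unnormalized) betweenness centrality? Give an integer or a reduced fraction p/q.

Pairs whose geodesics pass through Esperanza — Dee–Mona: 1; Dee–Sara: 1; Dee–Zane: 1; Dee–Hiro: 1; Dee–Pia: 1; Mona–Sara: 1; Mona–Zane: 1; Mona–Hiro: 1/2; Sara–Zane: 1; Sara–Hiro: 1; Sara–Pia: 1; Zane–Hiro: 1; Zane–Pia: 1.
All other pairs contribute 0.
Summing the contributions gives betweenness(Esperanza) = 25/2.

25/2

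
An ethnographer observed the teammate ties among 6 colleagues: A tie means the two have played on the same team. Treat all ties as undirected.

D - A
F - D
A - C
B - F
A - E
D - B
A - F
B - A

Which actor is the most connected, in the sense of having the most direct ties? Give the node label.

A

Degrees — A:5, B:3, C:1, D:3, E:1, F:3.
The maximum is 5, attained only by A.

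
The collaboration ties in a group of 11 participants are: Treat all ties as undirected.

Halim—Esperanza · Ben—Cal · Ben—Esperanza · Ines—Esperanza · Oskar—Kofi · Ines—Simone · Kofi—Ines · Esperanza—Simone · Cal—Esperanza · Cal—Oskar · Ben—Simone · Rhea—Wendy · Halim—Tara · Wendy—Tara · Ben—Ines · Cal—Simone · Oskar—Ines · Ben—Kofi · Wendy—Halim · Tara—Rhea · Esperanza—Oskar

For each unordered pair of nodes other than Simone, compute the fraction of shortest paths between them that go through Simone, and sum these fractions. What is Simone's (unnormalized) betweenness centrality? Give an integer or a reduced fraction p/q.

1/4

Pairs whose geodesics pass through Simone — Cal–Ines: 1/4.
All other pairs contribute 0.
Summing the contributions gives betweenness(Simone) = 1/4.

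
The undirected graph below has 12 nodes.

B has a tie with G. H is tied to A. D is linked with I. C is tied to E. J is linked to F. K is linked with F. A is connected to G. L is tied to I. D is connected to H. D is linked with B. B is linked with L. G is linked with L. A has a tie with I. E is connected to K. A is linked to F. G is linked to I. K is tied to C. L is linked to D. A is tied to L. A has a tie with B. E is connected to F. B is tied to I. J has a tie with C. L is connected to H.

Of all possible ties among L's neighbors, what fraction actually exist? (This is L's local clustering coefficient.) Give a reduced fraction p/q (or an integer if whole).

2/3

L's neighbors: A, B, D, G, H, and I (k = 6).
Possible neighbor pairs: C(6,2) = 15. Edges among them: A–B, A–G, A–H, A–I, B–D, B–G, B–I, D–H, D–I, G–I → e = 10.
Clustering(L) = 10/15 = 2/3.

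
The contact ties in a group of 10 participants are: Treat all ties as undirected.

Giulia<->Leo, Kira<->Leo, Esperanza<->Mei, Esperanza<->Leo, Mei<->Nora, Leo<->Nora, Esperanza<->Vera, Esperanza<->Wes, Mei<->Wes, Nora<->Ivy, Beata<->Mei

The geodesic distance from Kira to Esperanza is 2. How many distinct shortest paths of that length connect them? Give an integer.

The shortest distance is 2, and the only length-2 path is Kira–Leo–Esperanza. So there is exactly 1 shortest path.

1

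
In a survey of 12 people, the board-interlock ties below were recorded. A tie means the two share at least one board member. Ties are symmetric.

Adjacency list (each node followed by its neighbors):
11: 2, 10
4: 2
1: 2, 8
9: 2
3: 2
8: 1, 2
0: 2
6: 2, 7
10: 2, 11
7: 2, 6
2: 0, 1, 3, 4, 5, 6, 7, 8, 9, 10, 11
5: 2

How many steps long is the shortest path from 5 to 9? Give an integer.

One shortest route is 5 – 2 – 9, which uses 2 edges, and 5 and 9 are not directly tied, so nothing shorter exists. So d(5,9) = 2.

2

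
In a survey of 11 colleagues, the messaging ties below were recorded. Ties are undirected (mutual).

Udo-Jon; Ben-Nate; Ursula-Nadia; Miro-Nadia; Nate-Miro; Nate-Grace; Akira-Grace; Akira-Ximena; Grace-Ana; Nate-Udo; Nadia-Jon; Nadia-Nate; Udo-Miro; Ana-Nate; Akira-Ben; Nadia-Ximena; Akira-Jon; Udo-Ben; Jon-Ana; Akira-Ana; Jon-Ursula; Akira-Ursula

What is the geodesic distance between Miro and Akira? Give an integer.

One shortest route is Miro – Nadia – Ursula – Akira, which uses 3 edges, and at distance 2 from Miro we only reach {Ana, Ben, Grace, Jon, Ursula, Ximena}, which does not include Akira. So d(Miro,Akira) = 3.

3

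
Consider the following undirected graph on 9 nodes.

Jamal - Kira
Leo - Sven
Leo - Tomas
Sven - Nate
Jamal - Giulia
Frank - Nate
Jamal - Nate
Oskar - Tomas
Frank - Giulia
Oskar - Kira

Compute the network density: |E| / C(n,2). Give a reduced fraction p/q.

There are 10 edges and 9 nodes, so the maximum possible is C(9,2) = 36.
Density = 10/36 = 5/18.

5/18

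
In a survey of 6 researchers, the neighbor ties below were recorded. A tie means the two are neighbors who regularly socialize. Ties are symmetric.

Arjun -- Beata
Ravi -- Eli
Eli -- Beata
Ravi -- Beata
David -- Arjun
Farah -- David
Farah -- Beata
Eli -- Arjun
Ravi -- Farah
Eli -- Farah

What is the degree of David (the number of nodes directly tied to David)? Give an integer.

2

David is directly tied to Arjun and Farah. That is 2 neighbors, so the degree of David is 2.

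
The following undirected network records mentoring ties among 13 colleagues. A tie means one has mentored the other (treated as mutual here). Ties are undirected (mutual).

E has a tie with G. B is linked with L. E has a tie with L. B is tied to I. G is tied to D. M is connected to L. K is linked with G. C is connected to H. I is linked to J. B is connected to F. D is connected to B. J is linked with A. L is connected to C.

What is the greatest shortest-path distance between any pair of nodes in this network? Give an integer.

Eccentricity of each node (its greatest distance to any other): A:6, B:3, C:5, D:4, E:5, F:4, G:5, H:6, I:4, J:5, K:6, L:4, M:5.
The maximum eccentricity is 6, realized for instance by the pair K–A via K – G – D – B – I – J – A. So the diameter is 6.

6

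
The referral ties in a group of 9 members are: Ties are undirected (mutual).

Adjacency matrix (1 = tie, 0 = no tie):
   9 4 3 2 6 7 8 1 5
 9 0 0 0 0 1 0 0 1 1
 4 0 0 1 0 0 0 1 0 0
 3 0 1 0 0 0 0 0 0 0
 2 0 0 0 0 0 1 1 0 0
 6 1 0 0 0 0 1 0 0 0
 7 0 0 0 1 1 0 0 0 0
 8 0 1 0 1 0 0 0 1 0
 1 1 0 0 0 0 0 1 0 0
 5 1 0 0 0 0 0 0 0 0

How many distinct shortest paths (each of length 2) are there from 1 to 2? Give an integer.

The shortest distance is 2, and the only length-2 path is 1–8–2. So there is exactly 1 shortest path.

1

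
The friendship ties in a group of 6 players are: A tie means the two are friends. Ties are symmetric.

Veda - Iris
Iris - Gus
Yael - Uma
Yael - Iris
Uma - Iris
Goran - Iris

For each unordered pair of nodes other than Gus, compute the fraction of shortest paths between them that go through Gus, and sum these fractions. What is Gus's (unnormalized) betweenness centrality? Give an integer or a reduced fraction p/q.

No shortest path between any pair of other nodes passes through Gus.
Summing the contributions gives betweenness(Gus) = 0.

0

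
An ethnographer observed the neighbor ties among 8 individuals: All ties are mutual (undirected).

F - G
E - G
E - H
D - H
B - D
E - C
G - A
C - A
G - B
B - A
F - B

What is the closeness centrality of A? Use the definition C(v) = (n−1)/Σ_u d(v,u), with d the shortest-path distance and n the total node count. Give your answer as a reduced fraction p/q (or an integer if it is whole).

Distances from A: B:1, C:1, D:2, E:2, F:2, G:1, H:3. Sum = 12.
n = 8, so closeness = 7/12.

7/12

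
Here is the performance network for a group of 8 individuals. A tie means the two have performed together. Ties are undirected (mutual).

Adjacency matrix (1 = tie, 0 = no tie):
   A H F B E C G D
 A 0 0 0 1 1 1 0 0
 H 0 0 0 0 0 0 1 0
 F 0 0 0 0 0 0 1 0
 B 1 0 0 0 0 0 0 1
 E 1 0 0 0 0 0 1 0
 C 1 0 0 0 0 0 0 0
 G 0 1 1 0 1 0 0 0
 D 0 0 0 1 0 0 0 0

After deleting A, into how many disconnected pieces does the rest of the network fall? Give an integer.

3

Without A, the remaining ties split the others into: {E, F, G, H}; {B, D}; {C}.
That's 3 separate components.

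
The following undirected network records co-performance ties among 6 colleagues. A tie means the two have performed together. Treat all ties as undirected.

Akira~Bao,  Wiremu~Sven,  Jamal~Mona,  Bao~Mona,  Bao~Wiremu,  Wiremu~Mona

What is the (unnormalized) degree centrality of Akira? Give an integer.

1

Akira is directly tied to Bao. That is 1 neighbor, so the degree of Akira is 1.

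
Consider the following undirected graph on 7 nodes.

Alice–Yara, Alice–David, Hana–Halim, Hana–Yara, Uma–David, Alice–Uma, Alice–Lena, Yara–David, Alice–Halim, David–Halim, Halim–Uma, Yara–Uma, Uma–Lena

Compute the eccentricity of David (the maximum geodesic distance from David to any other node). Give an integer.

2

Distances from David: Alice:1, Halim:1, Hana:2, Lena:2, Uma:1, Yara:1.
The largest is 2 (to Hana and Lena), so the eccentricity of David is 2.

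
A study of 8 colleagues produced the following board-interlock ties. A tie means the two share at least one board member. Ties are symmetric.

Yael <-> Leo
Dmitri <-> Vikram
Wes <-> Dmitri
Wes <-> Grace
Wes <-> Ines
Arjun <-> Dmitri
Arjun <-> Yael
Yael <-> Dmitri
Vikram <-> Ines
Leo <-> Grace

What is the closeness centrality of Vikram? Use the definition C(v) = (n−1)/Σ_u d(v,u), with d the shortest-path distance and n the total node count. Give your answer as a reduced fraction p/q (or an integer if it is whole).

1/2

Distances from Vikram: Arjun:2, Dmitri:1, Grace:3, Ines:1, Leo:3, Wes:2, Yael:2. Sum = 14.
n = 8, so closeness = 7/14 = 1/2.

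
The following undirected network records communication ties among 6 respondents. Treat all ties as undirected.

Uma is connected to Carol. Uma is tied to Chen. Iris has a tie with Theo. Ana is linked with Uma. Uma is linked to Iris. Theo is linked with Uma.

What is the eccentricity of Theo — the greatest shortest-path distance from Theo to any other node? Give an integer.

Distances from Theo: Ana:2, Carol:2, Chen:2, Iris:1, Uma:1.
The largest is 2 (to Carol, Ana, and Chen), so the eccentricity of Theo is 2.

2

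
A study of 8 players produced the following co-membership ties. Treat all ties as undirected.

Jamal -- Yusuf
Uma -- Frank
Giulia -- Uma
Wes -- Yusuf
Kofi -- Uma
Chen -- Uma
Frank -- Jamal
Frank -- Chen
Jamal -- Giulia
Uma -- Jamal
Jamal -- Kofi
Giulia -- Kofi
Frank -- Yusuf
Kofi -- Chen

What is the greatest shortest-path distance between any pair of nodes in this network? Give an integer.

Eccentricity of each node (its greatest distance to any other): Chen:3, Frank:2, Giulia:3, Jamal:2, Kofi:3, Uma:3, Wes:3, Yusuf:2.
The maximum eccentricity is 3, realized for instance by the pair Kofi–Wes via Kofi – Jamal – Yusuf – Wes. So the diameter is 3.

3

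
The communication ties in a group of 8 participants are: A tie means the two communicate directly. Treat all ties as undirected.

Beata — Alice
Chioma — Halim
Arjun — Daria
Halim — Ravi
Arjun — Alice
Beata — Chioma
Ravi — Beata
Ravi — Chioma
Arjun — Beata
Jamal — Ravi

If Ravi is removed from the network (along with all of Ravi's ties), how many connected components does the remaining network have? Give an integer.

Without Ravi, the remaining ties split the others into: {Alice, Arjun, Beata, Chioma, Daria, Halim}; {Jamal}.
That's 2 separate components.

2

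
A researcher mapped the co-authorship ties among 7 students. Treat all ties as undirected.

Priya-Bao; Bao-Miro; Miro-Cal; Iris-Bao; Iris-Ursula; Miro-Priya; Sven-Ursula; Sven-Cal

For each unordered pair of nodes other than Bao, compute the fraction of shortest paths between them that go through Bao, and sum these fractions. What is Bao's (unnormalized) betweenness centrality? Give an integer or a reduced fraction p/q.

Pairs whose geodesics pass through Bao — Cal–Iris: 1/2; Ursula–Priya: 1; Ursula–Miro: 1/2; Iris–Priya: 1; Iris–Miro: 1.
All other pairs contribute 0.
Summing the contributions gives betweenness(Bao) = 4.

4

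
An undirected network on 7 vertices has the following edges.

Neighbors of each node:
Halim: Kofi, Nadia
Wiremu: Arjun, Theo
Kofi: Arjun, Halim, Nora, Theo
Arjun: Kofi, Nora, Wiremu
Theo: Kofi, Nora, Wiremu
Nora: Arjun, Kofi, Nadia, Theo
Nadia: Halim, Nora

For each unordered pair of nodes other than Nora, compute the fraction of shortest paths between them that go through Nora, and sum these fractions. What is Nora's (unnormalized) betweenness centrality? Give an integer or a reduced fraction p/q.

Pairs whose geodesics pass through Nora — Nadia–Kofi: 1/2; Nadia–Arjun: 1; Nadia–Theo: 1; Nadia–Wiremu: 2/2; Arjun–Theo: 1/3.
All other pairs contribute 0.
Summing the contributions gives betweenness(Nora) = 23/6.

23/6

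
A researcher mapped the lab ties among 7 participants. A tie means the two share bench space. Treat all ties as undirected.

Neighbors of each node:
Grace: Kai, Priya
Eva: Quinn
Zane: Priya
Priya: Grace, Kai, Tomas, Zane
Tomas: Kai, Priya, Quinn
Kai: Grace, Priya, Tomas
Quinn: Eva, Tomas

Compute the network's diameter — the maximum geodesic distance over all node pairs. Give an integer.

Eccentricity of each node (its greatest distance to any other): Eva:4, Grace:4, Kai:3, Priya:3, Quinn:3, Tomas:2, Zane:4.
The maximum eccentricity is 4, realized for instance by the pair Grace–Eva via Grace – Kai – Tomas – Quinn – Eva. So the diameter is 4.

4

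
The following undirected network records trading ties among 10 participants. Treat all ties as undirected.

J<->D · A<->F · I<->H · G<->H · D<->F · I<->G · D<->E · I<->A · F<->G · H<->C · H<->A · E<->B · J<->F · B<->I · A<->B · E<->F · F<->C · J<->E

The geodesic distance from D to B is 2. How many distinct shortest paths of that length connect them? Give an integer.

1

The shortest distance is 2, and the only length-2 path is D–E–B. So there is exactly 1 shortest path.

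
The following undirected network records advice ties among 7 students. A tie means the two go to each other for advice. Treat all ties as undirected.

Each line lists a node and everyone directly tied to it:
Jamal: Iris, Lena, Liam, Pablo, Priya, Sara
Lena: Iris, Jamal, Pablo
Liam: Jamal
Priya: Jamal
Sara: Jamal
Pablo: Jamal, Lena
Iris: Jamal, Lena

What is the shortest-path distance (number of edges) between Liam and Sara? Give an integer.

One shortest route is Liam – Jamal – Sara, which uses 2 edges, and Liam and Sara are not directly tied, so nothing shorter exists. So d(Liam,Sara) = 2.

2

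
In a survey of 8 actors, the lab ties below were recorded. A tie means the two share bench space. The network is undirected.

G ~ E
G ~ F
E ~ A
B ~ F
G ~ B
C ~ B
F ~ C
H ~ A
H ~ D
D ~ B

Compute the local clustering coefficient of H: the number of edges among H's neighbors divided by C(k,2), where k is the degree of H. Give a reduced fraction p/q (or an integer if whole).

0

H's neighbors: A and D (k = 2).
Possible neighbor pairs: C(2,2) = 1. Edges among them: none → e = 0.
Clustering(H) = 0/1.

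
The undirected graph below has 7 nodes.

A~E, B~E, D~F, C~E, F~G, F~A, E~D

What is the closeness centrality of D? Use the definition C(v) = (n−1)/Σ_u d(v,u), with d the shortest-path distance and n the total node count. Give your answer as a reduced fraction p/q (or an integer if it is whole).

3/5

Distances from D: A:2, B:2, C:2, E:1, F:1, G:2. Sum = 10.
n = 7, so closeness = 6/10 = 3/5.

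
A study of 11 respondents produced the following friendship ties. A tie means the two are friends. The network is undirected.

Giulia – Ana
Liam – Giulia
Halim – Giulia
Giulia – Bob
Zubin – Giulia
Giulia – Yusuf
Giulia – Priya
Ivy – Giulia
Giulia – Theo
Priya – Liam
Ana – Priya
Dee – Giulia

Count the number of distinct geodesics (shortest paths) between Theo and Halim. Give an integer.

1

The shortest distance is 2, and the only length-2 path is Theo–Giulia–Halim. So there is exactly 1 shortest path.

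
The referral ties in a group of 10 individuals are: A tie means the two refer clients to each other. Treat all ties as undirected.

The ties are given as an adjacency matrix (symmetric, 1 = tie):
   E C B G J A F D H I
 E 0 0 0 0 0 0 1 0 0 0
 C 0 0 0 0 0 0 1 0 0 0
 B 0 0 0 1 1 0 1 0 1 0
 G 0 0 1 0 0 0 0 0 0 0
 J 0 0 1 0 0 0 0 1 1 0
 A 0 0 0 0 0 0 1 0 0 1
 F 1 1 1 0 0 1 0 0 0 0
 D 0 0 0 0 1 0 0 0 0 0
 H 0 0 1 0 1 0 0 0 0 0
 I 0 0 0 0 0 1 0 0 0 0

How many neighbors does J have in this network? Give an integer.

3

J is directly tied to B, D, and H. That is 3 neighbors, so the degree of J is 3.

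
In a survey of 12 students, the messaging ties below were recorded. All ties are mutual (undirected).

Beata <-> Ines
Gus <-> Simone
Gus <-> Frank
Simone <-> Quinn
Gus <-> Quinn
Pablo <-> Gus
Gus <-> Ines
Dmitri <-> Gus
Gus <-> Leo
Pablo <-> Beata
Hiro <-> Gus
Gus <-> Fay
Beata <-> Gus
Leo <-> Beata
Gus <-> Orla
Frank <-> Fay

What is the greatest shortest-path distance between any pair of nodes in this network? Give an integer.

Eccentricity of each node (its greatest distance to any other): Beata:2, Dmitri:2, Fay:2, Frank:2, Gus:1, Hiro:2, Ines:2, Leo:2, Orla:2, Pablo:2, Quinn:2, Simone:2.
The maximum eccentricity is 2, realized for instance by the pair Fay–Pablo via Fay – Gus – Pablo. So the diameter is 2.

2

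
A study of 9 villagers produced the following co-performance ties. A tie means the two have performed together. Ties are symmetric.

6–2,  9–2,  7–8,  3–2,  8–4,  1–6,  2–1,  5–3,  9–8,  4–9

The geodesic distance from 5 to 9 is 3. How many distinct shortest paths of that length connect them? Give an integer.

1

The shortest distance is 3, and the only length-3 path is 5–3–2–9. So there is exactly 1 shortest path.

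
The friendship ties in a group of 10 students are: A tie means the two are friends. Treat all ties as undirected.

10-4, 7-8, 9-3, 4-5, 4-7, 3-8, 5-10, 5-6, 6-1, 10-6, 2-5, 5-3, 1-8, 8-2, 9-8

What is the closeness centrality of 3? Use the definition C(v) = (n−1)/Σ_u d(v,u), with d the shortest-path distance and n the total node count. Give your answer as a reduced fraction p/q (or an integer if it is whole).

Distances from 3: 1:2, 2:2, 4:2, 5:1, 6:2, 7:2, 8:1, 9:1, 10:2. Sum = 15.
n = 10, so closeness = 9/15 = 3/5.

3/5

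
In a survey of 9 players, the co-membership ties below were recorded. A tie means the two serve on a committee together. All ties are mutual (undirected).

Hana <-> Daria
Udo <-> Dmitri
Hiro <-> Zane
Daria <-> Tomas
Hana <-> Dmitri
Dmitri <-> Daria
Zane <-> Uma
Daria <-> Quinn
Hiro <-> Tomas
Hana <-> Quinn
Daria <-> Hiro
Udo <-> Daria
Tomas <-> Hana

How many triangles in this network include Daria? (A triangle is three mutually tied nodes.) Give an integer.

Daria's neighbors: Dmitri, Hana, Hiro, Quinn, Tomas, and Udo.
Neighbor pairs that are themselves tied: Daria–Dmitri–Hana; Daria–Dmitri–Udo; Daria–Hana–Quinn; Daria–Hana–Tomas; Daria–Hiro–Tomas. Each forms one triangle with Daria, for 5 in total.

5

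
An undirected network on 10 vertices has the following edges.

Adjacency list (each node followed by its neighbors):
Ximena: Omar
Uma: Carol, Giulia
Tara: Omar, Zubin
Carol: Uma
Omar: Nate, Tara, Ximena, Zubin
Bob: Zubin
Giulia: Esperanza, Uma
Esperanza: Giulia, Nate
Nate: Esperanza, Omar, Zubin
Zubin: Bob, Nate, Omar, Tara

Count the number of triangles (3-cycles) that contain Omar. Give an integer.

2

Omar's neighbors: Nate, Tara, Ximena, and Zubin.
Neighbor pairs that are themselves tied: Omar–Nate–Zubin; Omar–Tara–Zubin. Each forms one triangle with Omar, for 2 in total.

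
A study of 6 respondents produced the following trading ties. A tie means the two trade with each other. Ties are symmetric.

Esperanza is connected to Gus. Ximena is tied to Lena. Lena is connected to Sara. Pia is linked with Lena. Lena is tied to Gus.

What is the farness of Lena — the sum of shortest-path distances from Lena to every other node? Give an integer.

Distances from Lena: Esperanza:2, Gus:1, Pia:1, Sara:1, Ximena:1.
Sum = 2 + 1 + 1 + 1 + 1 = 6.

6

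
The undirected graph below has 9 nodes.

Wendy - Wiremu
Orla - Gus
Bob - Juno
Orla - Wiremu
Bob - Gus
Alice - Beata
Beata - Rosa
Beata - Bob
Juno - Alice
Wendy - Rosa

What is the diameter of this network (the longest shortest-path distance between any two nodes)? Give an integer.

Eccentricity of each node (its greatest distance to any other): Alice:4, Beata:3, Bob:3, Gus:3, Juno:4, Orla:4, Rosa:3, Wendy:4, Wiremu:4.
The maximum eccentricity is 4, realized for instance by the pair Alice–Orla via Alice – Beata – Bob – Gus – Orla. So the diameter is 4.

4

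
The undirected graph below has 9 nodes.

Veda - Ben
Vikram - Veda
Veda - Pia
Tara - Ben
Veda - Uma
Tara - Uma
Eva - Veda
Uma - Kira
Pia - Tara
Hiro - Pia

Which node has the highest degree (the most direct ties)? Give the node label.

Veda

Degrees — Ben:2, Eva:1, Hiro:1, Kira:1, Pia:3, Tara:3, Uma:3, Veda:5, Vikram:1.
The maximum is 5, attained only by Veda.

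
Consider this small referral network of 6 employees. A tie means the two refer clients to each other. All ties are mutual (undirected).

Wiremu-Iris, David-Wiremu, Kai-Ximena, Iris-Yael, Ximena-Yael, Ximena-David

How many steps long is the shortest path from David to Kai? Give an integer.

One shortest route is David – Ximena – Kai, which uses 2 edges, and David and Kai are not directly tied, so nothing shorter exists. So d(David,Kai) = 2.

2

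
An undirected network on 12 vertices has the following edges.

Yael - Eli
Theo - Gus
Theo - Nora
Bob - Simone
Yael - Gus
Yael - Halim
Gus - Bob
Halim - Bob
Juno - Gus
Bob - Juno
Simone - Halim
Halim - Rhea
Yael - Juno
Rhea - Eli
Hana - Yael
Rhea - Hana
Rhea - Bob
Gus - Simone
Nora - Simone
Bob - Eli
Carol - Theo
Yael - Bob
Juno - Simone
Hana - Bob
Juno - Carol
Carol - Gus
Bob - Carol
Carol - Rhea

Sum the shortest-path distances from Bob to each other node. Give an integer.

Distances from Bob: Carol:1, Eli:1, Gus:1, Halim:1, Hana:1, Juno:1, Nora:2, Rhea:1, Simone:1, Theo:2, Yael:1.
Sum = 1 + 1 + 1 + 1 + 1 + 1 + 2 + 1 + 1 + 2 + 1 = 13.

13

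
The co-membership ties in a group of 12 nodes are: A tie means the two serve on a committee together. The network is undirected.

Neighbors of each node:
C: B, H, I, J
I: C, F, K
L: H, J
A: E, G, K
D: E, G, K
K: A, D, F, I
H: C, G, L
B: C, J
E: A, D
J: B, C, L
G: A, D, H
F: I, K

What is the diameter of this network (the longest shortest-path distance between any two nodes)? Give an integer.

Eccentricity of each node (its greatest distance to any other): A:4, B:5, C:4, D:4, E:5, F:4, G:3, H:3, I:3, J:5, K:4, L:4.
The maximum eccentricity is 5, realized for instance by the pair J–E via J – L – H – G – A – E. So the diameter is 5.

5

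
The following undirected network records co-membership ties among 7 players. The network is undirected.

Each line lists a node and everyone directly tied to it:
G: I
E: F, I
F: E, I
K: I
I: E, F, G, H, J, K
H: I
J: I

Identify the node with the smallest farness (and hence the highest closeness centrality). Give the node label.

Farness (sum of distances to all others) for each node — E:10, F:10, G:11, H:11, I:6, J:11, K:11.
The smallest farness is 6, for I, so I has the highest closeness.

I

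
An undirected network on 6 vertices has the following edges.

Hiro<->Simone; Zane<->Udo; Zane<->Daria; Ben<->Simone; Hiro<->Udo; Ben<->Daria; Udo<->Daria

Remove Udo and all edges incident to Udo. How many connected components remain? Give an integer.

Udo's neighbors (Daria, Hiro, and Zane) remain reachable from one another through other ties, so the rest of the network stays in one piece.

1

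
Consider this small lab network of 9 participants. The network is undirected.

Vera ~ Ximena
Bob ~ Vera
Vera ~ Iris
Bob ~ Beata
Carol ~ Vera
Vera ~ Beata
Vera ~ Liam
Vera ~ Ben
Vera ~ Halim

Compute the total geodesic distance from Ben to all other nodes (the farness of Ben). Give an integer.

Distances from Ben: Beata:2, Bob:2, Carol:2, Halim:2, Iris:2, Liam:2, Vera:1, Ximena:2.
Sum = 2 + 2 + 2 + 2 + 2 + 2 + 1 + 2 = 15.

15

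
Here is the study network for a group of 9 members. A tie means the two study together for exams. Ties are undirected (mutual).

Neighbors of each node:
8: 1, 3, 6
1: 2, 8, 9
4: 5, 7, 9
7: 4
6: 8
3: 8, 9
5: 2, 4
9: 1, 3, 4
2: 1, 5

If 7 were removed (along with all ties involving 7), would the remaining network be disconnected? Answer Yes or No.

Even without 7, every remaining node can still reach every other (the residual graph is connected), so 7 is not a cut vertex.

No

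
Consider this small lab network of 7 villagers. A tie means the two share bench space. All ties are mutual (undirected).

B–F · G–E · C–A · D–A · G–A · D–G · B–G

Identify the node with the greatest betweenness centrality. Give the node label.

Unnormalized betweenness of each node: A:5, B:5, C:0, D:0, E:0, F:0, G:11.
G has the largest value, 11, making it the main broker — the node through which the most shortest paths run.

G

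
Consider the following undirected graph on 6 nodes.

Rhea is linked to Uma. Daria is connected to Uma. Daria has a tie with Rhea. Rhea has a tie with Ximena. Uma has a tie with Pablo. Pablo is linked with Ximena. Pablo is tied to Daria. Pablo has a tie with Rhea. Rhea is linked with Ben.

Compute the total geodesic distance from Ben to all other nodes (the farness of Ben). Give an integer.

9

Distances from Ben: Daria:2, Pablo:2, Rhea:1, Uma:2, Ximena:2.
Sum = 2 + 2 + 1 + 2 + 2 = 9.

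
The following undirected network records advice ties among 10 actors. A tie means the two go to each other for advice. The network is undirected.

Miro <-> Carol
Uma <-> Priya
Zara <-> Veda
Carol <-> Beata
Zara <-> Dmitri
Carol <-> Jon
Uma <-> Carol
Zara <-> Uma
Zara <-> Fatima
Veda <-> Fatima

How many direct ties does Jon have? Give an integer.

1

Jon is directly tied to Carol. That is 1 neighbor, so the degree of Jon is 1.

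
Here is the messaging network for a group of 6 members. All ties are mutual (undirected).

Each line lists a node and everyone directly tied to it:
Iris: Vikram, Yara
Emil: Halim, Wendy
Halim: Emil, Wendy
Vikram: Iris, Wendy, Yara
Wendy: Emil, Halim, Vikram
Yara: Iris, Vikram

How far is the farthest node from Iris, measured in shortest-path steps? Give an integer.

Distances from Iris: Emil:3, Halim:3, Vikram:1, Wendy:2, Yara:1.
The largest is 3 (to Emil and Halim), so the eccentricity of Iris is 3.

3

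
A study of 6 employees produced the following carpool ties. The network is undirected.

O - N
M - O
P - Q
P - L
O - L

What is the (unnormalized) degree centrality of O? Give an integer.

3

O is directly tied to L, M, and N. That is 3 neighbors, so the degree of O is 3.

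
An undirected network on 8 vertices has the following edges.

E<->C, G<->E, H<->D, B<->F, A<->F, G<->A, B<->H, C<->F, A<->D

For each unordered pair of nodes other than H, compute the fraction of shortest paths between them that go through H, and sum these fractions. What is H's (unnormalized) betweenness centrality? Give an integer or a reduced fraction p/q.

Pairs whose geodesics pass through H — B–D: 1.
All other pairs contribute 0.
Summing the contributions gives betweenness(H) = 1.

1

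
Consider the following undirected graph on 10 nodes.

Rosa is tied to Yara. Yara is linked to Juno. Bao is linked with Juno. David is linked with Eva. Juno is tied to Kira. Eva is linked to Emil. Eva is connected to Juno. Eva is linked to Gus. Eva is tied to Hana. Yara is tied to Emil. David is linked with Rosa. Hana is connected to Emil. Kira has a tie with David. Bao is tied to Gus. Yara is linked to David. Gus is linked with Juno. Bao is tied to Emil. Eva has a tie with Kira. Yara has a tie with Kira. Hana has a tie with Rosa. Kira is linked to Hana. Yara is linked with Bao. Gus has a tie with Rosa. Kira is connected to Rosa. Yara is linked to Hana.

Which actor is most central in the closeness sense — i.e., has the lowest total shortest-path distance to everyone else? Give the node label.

Farness (sum of distances to all others) for each node — Bao:14, David:14, Emil:14, Eva:12, Gus:14, Hana:13, Juno:13, Kira:12, Rosa:13, Yara:11.
The smallest farness is 11, for Yara, so Yara has the highest closeness.

Yara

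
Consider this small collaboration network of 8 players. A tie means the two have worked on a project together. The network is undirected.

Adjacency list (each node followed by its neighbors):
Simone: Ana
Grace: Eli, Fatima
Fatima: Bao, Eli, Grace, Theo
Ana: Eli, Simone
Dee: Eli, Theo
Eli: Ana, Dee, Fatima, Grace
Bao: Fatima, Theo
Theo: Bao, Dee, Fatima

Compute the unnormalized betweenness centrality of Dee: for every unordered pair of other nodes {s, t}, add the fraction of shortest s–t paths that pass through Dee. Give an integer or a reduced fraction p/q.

Pairs whose geodesics pass through Dee — Simone–Theo: 1/2; Ana–Theo: 1/2; Theo–Eli: 1/2.
All other pairs contribute 0.
Summing the contributions gives betweenness(Dee) = 3/2.

3/2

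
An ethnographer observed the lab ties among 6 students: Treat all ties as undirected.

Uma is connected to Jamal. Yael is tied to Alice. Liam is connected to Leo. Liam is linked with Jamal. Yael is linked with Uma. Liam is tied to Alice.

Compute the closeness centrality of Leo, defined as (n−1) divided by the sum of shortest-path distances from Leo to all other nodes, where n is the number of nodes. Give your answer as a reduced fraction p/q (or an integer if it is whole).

5/11

Distances from Leo: Alice:2, Jamal:2, Liam:1, Uma:3, Yael:3. Sum = 11.
n = 6, so closeness = 5/11.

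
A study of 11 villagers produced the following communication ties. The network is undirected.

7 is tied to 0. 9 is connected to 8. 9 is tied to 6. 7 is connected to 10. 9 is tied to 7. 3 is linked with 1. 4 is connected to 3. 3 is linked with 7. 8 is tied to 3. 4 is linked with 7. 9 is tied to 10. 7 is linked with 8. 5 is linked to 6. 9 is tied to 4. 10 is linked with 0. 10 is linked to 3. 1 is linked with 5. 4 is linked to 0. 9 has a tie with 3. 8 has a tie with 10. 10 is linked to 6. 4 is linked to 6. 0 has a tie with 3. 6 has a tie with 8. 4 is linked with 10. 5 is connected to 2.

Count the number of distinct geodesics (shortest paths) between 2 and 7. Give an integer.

5

The shortest distance is 4. The length-4 paths are: 2–5–6–9–7; 2–5–1–3–7; 2–5–6–8–7; 2–5–6–4–7; 2–5–6–10–7.
That gives 5 distinct shortest paths.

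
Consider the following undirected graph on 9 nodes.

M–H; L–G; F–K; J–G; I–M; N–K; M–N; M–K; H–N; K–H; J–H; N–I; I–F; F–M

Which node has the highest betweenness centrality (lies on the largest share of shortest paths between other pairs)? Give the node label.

H

Unnormalized betweenness of each node: F:1/3, G:7, H:15, I:1/3, J:12, K:7/3, L:0, M:14/3, N:7/3.
H has the largest value, 15, making it the main broker — the node through which the most shortest paths run.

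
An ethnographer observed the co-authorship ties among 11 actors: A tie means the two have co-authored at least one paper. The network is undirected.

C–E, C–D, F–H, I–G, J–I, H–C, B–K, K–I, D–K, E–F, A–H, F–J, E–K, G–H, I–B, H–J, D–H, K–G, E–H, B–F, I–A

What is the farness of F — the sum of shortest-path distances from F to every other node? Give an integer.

16

Distances from F: A:2, B:1, C:2, D:2, E:1, G:2, H:1, I:2, J:1, K:2.
Sum = 2 + 1 + 2 + 2 + 1 + 2 + 1 + 2 + 1 + 2 = 16.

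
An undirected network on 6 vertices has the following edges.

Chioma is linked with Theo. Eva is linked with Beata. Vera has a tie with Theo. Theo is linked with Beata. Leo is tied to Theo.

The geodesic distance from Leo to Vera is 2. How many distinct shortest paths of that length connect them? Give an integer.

1

The shortest distance is 2, and the only length-2 path is Leo–Theo–Vera. So there is exactly 1 shortest path.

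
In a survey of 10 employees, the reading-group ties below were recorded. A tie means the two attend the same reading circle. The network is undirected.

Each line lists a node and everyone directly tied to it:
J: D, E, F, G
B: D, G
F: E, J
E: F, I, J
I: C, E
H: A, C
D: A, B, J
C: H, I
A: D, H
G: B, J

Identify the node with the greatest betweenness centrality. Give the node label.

Unnormalized betweenness of each node: A:13/2, B:3/2, C:7/2, D:23/2, E:17/2, F:0, G:2, H:4, I:11/2, J:14.
J has the largest value, 14, making it the main broker — the node through which the most shortest paths run.

J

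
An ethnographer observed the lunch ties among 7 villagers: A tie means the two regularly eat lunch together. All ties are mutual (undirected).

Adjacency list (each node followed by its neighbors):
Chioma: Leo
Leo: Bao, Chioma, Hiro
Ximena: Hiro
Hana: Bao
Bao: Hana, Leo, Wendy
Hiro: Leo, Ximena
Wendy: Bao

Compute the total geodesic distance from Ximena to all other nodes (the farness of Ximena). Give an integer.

17

Distances from Ximena: Bao:3, Chioma:3, Hana:4, Hiro:1, Leo:2, Wendy:4.
Sum = 3 + 3 + 4 + 1 + 2 + 4 = 17.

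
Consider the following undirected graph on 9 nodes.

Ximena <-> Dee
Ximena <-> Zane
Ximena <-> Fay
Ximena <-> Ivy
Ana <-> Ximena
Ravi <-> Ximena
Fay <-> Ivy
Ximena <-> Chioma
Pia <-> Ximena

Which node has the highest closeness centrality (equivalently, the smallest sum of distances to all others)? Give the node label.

Farness (sum of distances to all others) for each node — Ana:15, Chioma:15, Dee:15, Fay:14, Ivy:14, Pia:15, Ravi:15, Ximena:8, Zane:15.
The smallest farness is 8, for Ximena, so Ximena has the highest closeness.

Ximena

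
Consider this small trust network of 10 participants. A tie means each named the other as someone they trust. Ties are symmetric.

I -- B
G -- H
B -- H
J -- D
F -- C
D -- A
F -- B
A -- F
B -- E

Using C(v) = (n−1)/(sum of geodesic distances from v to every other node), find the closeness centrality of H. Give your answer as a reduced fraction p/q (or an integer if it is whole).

9/23

Distances from H: A:3, B:1, C:3, D:4, E:2, F:2, G:1, I:2, J:5. Sum = 23.
n = 10, so closeness = 9/23.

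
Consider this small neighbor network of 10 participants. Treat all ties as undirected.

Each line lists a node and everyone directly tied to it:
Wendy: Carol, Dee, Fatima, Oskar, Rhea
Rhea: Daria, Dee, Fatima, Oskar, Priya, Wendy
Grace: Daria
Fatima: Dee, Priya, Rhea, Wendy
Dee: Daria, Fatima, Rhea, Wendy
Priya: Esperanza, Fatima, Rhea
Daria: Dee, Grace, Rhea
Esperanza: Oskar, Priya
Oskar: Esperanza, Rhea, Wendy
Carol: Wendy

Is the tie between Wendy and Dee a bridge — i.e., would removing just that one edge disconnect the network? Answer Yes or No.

Even without that edge, Wendy still reaches Dee via Wendy – Rhea – Dee, so the network stays connected. Not a bridge.

No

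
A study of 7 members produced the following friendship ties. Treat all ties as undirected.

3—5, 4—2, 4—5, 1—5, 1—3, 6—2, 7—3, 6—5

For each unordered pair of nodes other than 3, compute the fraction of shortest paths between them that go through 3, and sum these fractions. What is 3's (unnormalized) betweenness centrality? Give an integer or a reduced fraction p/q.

Pairs whose geodesics pass through 3 — 6–7: 1; 2–7: 2/2; 5–7: 1; 4–7: 1; 7–1: 1.
All other pairs contribute 0.
Summing the contributions gives betweenness(3) = 5.

5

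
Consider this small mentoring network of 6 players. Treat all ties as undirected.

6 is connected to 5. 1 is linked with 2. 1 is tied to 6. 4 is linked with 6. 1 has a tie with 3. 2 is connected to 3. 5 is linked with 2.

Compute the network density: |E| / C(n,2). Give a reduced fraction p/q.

There are 7 edges and 6 nodes, so the maximum possible is C(6,2) = 15.
Density = 7/15.

7/15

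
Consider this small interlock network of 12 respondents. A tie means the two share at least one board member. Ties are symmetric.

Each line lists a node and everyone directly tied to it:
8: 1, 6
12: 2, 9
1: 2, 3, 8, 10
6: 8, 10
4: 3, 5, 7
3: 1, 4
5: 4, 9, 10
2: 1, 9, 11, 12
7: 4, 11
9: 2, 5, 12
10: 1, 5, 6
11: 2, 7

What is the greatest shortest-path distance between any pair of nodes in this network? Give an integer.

4

Eccentricity of each node (its greatest distance to any other): 1:3, 2:3, 3:3, 4:3, 5:3, 6:4, 7:4, 8:4, 9:3, 10:3, 11:4, 12:4.
The maximum eccentricity is 4, realized for instance by the pair 8–7 via 8 – 1 – 3 – 4 – 7. So the diameter is 4.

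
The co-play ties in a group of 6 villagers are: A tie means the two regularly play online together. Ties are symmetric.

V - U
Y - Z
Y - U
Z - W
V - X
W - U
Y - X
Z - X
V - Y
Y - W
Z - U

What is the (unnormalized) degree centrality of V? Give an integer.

3

V is directly tied to U, X, and Y. That is 3 neighbors, so the degree of V is 3.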